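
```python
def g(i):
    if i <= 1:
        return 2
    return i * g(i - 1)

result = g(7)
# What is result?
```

g(7) = 7 * 6 * 5 * 4 * 3 * 2 * 2 = 10080

Answer: 10080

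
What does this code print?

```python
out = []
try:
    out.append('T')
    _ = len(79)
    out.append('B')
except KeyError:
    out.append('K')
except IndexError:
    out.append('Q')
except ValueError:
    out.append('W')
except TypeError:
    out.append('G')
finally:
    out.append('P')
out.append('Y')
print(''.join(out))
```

Execution trace: 'T' (try body) → 'G' (except TypeError) → 'P' (finally) → 'Y' (after the try/except). Output: TGPY

Answer: TGPY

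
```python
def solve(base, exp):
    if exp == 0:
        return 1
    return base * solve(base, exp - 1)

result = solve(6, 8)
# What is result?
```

solve(6, 8) = 6 * 6 * 6 * 6 * 6 * 6 * 6 * 6 = 1679616

Answer: 1679616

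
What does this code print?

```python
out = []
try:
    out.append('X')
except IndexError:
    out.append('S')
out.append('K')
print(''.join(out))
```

Execution trace: 'X' (try body, no exception) → 'K' (after the try/except). Output: XK

Answer: XK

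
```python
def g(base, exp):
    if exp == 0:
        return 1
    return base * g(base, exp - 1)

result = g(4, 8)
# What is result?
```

g(4, 8) = 4 * 4 * 4 * 4 * 4 * 4 * 4 * 4 = 65536

Answer: 65536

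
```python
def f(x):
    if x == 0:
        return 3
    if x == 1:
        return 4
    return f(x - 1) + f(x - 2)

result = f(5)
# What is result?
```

Build up from base cases: f(0)=3, f(1)=4, f(2)=7, f(3)=11, f(4)=18, f(5)=29

Answer: 29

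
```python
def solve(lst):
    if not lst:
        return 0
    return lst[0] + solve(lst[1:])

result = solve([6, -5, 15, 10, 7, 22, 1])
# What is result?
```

6 + (-5) + 15 + 10 + 7 + 22 + 1 + 0 = 56

Answer: 56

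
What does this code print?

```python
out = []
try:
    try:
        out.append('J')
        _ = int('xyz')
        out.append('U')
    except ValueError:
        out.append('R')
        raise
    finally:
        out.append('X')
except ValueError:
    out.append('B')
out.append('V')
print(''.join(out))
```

Execution trace: 'J' (inner try body) → 'R' (inner except ValueError) → 'X' (inner finally) → 'B' (outer except ValueError) → 'V' (after the try/except). Output: JRXBV

Answer: JRXBV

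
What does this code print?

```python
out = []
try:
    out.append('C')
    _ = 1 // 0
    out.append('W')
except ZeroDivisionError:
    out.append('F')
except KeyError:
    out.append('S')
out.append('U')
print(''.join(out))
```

Execution trace: 'C' (try body) → 'F' (except ZeroDivisionError) → 'U' (after the try/except). Output: CFU

Answer: CFU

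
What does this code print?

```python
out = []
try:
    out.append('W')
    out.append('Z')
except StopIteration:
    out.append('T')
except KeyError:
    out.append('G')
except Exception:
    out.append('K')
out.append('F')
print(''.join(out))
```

Execution trace: 'W' (try body) → 'Z' (try body, no exception) → 'F' (after the try/except). Output: WZF

Answer: WZF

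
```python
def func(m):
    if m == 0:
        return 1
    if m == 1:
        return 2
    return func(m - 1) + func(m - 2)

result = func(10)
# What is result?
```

Build up from base cases: func(0)=1, func(1)=2, func(2)=3, func(3)=5, func(4)=8, func(5)=13, func(6)=21, ..., func(10)=144

Answer: 144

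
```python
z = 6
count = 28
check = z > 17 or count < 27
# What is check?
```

Trace:
`z = 6` → z = 6
`count = 28` → count = 28
`check = z > 17 or count < 27` → check = False
So check = False

Answer: False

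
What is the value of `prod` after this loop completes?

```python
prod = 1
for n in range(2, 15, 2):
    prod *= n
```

Product of even numbers 2 to 14
`prod` takes the values: 1 → 2 → 8 → 48 → 384 → 3840 → 46080 → 645120

Answer: 645120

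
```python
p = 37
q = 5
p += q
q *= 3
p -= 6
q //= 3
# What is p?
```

Trace:
`p = 37` → p = 37
`q = 5` → q = 5
`p += q` → p = 42
`q *= 3` → q = 15
`p -= 6` → p = 36
`q //= 3` → q = 5
So p = 36

Answer: 36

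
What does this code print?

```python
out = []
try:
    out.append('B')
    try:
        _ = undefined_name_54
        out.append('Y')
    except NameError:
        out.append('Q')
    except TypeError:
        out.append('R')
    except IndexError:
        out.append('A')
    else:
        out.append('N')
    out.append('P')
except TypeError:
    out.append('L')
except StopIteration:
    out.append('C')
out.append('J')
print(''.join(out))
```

Execution trace: 'B' (try body) → 'Q' (inner except NameError) → 'P' (try body, no exception) → 'J' (after the try/except). Output: BQPJ

Answer: BQPJ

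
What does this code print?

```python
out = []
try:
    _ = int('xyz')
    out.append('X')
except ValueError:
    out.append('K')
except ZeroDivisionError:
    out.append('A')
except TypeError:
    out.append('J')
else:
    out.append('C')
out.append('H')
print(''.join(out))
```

Execution trace: 'K' (except ValueError) → 'H' (after the try/except). Output: KH

Answer: KH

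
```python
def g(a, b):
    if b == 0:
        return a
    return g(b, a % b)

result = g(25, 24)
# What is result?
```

g(25, 24) -> g(24, 1) -> g(1, 0) -> 1

Answer: 1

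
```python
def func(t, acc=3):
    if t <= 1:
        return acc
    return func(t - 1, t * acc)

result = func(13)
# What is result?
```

Accumulator trace (n, acc): (13, 3) -> (12, 39) -> (11, 468) -> (10, 5148) -> (9, 51480) -> (8, 463320) -> (7, 3706560) -> (6, 25945920) -> (5, 155675520) -> (4, 778377600) -> (3, 3113510400) -> (2, 9340531200) -> (1, 18681062400) -> return 18681062400

Answer: 18681062400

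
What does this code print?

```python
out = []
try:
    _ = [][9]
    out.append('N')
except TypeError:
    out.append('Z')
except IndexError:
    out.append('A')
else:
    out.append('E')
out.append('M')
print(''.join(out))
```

Execution trace: 'A' (except IndexError) → 'M' (after the try/except). Output: AM

Answer: AM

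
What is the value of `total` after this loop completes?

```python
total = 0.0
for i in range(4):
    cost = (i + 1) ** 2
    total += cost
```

Sum of squared losses 1² + 2² + ... + 4²
`total` takes the values: 0.0 → 1.0 → 5.0 → 14.0 → 30.0

Answer: 30.0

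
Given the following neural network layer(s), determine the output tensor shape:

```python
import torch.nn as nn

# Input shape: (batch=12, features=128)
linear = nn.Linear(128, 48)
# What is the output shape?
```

Input: (12, 128) -> Output: (12, 48)

Answer: (12, 48)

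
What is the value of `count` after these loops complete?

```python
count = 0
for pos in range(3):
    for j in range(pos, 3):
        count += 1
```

Upper triangle: 3 + 2 + ... + 1
`count` takes the values: 0 → 1 → 2 → 3 → 4 → 5 → 6

Answer: 6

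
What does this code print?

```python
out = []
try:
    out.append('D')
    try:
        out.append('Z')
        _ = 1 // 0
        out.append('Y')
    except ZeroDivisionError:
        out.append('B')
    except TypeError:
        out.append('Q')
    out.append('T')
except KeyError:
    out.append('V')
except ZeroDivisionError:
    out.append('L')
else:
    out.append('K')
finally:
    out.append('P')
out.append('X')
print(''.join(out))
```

Execution trace: 'D' (try body) → 'Z' (inner try body) → 'B' (inner except ZeroDivisionError) → 'T' (try body, no exception) → 'K' (else) → 'P' (finally) → 'X' (after the try/except). Output: DZBTKPX

Answer: DZBTKPX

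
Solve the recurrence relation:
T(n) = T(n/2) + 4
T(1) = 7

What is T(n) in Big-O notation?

Each step divides n by 2 and adds 4. After log_2(n) steps we reach T(1)=7. So T(n) = 4·log_2(n) + 7 = O(log n).

Answer: O(log n)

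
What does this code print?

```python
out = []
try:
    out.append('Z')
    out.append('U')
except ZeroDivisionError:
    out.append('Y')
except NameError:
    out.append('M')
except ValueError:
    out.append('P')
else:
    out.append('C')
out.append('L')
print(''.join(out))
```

Execution trace: 'Z' (try body) → 'U' (try body, no exception) → 'C' (else) → 'L' (after the try/except). Output: ZUCL

Answer: ZUCL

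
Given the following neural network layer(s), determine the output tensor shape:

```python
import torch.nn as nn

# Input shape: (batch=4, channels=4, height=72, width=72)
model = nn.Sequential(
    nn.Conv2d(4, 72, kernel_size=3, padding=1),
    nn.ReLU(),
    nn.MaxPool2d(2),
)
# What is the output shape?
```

Input: (4, 4, 72, 72) -> after Conv2d: (4, 72, 72, 72) -> after ReLU: (4, 72, 72, 72) -> Output: (4, 72, 36, 36)

Answer: (4, 72, 36, 36)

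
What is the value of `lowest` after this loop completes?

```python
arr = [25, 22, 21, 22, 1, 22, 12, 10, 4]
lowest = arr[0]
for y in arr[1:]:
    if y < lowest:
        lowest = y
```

Minimum of [25, 22, 21, 22, 1, 22, 12, 10, 4]
`lowest` takes the values: 25 → 22 → 21 → 1

Answer: 1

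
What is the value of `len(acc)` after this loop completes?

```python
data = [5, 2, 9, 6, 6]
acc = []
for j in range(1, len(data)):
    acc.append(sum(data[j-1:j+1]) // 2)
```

Number of 2-element averages
`acc` takes the values: [] → [3] → [3, 5] → [3, 5, 7] → [3, 5, 7, 6]
So `len(acc)` = 4

Answer: 4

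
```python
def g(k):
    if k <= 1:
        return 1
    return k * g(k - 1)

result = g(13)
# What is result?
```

g(13) = 13 * 12 * 11 * 10 * 9 * 8 * 7 * 6 * 5 * 4 * 3 * 2 * 1 = 6227020800

Answer: 6227020800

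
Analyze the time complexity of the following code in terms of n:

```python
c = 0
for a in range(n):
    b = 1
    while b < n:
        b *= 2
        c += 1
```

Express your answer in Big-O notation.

Each loop level contributes: n × log n. Multiplying the contributions gives O(n log n).

Answer: O(n log n)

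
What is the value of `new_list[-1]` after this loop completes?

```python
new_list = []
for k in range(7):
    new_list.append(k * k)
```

Last element of squares 0 to 6
`new_list` takes the values: [] → [0] → [0, 1] → [0, 1, 4] → [0, 1, 4, 9] → [0, 1, 4, 9, 16] → [0, 1, 4, 9, 16, 25] → [0, 1, 4, 9, 16, 25, 36]
So `new_list[-1]` = 36

Answer: 36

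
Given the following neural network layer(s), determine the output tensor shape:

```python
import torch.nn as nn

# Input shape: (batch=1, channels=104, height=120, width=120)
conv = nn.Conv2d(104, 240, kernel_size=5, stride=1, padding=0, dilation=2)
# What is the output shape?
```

Input: (1, 104, 120, 120) -> Output: (1, 240, 112, 112)

Answer: (1, 240, 112, 112)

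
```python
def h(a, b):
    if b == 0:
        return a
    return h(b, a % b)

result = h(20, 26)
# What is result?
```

h(20, 26) -> h(26, 20) -> h(20, 6) -> h(6, 2) -> h(2, 0) -> 2

Answer: 2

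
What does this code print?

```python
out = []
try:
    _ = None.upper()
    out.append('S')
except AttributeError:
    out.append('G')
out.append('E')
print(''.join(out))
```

Execution trace: 'G' (except AttributeError) → 'E' (after the try/except). Output: GE

Answer: GE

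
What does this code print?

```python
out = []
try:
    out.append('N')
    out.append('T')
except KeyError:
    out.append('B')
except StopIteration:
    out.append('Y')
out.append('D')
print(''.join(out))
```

Execution trace: 'N' (try body) → 'T' (try body, no exception) → 'D' (after the try/except). Output: NTD

Answer: NTD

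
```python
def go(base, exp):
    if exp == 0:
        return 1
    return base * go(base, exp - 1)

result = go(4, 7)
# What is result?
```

go(4, 7) = 4 * 4 * 4 * 4 * 4 * 4 * 4 = 16384

Answer: 16384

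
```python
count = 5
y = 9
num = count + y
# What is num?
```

Trace:
`count = 5` → count = 5
`y = 9` → y = 9
`num = count + y` → num = 14
So num = 14

Answer: 14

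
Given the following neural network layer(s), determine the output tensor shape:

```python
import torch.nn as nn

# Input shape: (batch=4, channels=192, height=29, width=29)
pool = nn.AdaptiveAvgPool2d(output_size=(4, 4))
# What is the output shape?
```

Input: (4, 192, 29, 29) -> Output: (4, 192, 4, 4)

Answer: (4, 192, 4, 4)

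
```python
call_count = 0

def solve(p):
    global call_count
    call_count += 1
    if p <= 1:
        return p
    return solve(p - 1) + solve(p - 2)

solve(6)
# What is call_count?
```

Calls(p) = 1 + Calls(p-1) + Calls(p-2); Calls(0)=Calls(1)=1. For p=6 this gives 25.

Answer: 25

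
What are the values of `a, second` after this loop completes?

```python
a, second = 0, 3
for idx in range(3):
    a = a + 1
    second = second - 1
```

a goes 0→3, second goes 3→0
`a, second` takes the values: (0, 3) → (1, 3) → (1, 2) → (2, 2) → (2, 1) → (3, 1) → (3, 0)

Answer: 3, 0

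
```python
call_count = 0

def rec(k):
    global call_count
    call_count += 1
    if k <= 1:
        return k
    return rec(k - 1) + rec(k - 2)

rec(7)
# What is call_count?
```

Calls(k) = 1 + Calls(k-1) + Calls(k-2); Calls(0)=Calls(1)=1. For k=7 this gives 41.

Answer: 41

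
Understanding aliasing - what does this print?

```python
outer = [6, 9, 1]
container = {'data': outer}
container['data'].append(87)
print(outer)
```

Key concept: dict holds reference to list.
Step by step:
`outer = [6, 9, 1]` → outer = [6, 9, 1]
`container = {'data': outer}` → container = {'data': [6, 9, 1]}
`container['data'].append(87)` → outer = [6, 9, 1, 87]; container = {'data': [6, 9, 1, 87]}
`print(outer)` → prints [6, 9, 1, 87]

Answer: [6, 9, 1, 87]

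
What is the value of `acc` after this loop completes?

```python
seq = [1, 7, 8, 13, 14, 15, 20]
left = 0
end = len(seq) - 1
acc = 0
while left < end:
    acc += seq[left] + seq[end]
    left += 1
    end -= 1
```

Sum of pairs from ends
`acc` takes the values: 0 → 21 → 43 → 65

Answer: 65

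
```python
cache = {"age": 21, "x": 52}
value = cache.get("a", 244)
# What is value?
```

Trace:
`cache = {"age": 21, "x": 52}` → cache = {'age': 21, 'x': 52}
`value = cache.get("a", 244)` → value = 244
So value = 244

Answer: 244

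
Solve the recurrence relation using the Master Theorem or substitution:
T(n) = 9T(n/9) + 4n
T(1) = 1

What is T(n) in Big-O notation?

By Master Theorem: a=9, b=9, f(n)=4n. Since log_9(9) = 1 and f(n) = Θ(n^1), Case 2 applies. T(n) = O(n log n).

Answer: O(n log n)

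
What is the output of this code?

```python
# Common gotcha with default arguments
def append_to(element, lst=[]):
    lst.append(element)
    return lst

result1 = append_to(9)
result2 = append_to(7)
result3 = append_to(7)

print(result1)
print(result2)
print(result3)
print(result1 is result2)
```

Key concept: mutable default argument gotcha.
Step by step:
`result1 = append_to(9)` → result1 = [9]
`result2 = append_to(7)` → result1 = [9, 7] (same object as result2); result2 = [9, 7] (same object as result1)
`result3 = append_to(7)` → result1 = [9, 7, 7] (same object as result2, result3); result2 = [9, 7, 7] (same object as result1, result3); result3 = [9, 7, 7] (same object as result1, result2)
`print(result1)` → prints [9, 7, 7]
`print(result2)` → prints [9, 7, 7]
`print(result3)` → prints [9, 7, 7]
`print(result1 is result2)` → prints True

Answer:
[9, 7, 7]
[9, 7, 7]
[9, 7, 7]
True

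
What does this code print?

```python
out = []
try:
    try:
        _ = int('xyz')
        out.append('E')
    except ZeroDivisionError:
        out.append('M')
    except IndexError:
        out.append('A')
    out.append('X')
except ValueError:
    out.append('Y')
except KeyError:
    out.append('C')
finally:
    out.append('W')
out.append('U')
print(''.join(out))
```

Execution trace: 'Y' (except ValueError) → 'W' (finally) → 'U' (after the try/except). Output: YWU

Answer: YWU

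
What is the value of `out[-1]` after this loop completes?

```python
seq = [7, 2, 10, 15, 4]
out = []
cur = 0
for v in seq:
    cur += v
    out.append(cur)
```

Cumulative sum ends at 38
`out` takes the values: [] → [7] → [7, 9] → [7, 9, 19] → [7, 9, 19, 34] → [7, 9, 19, 34, 38]
So `out[-1]` = 38

Answer: 38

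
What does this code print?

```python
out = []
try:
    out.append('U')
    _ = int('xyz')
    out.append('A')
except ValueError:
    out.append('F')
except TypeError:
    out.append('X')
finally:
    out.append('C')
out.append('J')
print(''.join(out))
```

Execution trace: 'U' (try body) → 'F' (except ValueError) → 'C' (finally) → 'J' (after the try/except). Output: UFCJ

Answer: UFCJ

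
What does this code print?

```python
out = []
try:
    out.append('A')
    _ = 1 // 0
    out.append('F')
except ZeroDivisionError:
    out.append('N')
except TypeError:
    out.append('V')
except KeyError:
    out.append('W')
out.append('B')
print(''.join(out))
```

Execution trace: 'A' (try body) → 'N' (except ZeroDivisionError) → 'B' (after the try/except). Output: ANB

Answer: ANB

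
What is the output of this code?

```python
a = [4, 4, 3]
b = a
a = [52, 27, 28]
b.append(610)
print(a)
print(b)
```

Key concept: rebinding vs mutation: a is rebound to a new list, b still points at the original.
Step by step:
`a = [4, 4, 3]` → a = [4, 4, 3]
`b = a` → b = [4, 4, 3] (same object as a)
`a = [52, 27, 28]` → a = [52, 27, 28]
`b.append(610)` → b = [4, 4, 3, 610]
`print(a)` → prints [52, 27, 28]
`print(b)` → prints [4, 4, 3, 610]

Answer:
[52, 27, 28]
[4, 4, 3, 610]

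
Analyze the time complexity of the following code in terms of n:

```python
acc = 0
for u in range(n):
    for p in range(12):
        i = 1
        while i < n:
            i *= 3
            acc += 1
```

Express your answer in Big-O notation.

Each loop level contributes: n × 1 × log n. Multiplying the contributions gives O(n log n).

Answer: O(n log n)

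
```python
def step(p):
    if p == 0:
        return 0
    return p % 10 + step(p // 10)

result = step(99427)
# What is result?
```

Sum of digits of 99427: 7 + 2 + 4 + 9 + 9 = 31

Answer: 31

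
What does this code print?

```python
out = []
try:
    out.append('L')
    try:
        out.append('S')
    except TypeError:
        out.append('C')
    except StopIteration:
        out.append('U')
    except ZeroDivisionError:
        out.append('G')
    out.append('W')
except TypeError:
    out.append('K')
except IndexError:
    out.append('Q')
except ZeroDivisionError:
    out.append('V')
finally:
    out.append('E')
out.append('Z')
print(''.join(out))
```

Execution trace: 'L' (try body) → 'S' (inner try body, no exception) → 'W' (try body, no exception) → 'E' (finally) → 'Z' (after the try/except). Output: LSWEZ

Answer: LSWEZ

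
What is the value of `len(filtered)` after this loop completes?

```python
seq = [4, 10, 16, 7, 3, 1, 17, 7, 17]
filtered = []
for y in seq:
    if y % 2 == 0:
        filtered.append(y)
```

Count even numbers in [4, 10, 16, 7, 3, 1, 17, 7, 17]
`filtered` takes the values: [] → [4] → [4, 10] → [4, 10, 16]
So `len(filtered)` = 3

Answer: 3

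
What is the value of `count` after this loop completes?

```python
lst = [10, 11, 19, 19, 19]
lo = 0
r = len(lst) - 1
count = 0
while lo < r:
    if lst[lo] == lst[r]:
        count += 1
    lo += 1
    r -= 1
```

Count matching pairs from ends
`count` takes the values: 0

Answer: 0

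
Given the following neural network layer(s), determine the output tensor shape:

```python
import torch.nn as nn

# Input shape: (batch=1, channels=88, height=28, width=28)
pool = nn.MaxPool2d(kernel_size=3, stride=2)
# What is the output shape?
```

Input: (1, 88, 28, 28) -> Output: (1, 88, 13, 13)

Answer: (1, 88, 13, 13)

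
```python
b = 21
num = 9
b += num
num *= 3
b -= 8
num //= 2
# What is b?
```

Trace:
`b = 21` → b = 21
`num = 9` → num = 9
`b += num` → b = 30
`num *= 3` → num = 27
`b -= 8` → b = 22
`num //= 2` → num = 13
So b = 22

Answer: 22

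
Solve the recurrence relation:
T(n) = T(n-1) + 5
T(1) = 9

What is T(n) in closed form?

Unrolling: T(n) = T(1) + 5·(n-1) = 9 + 5(n-1) = 5n + 4.

Answer: T(n) = 5n + 4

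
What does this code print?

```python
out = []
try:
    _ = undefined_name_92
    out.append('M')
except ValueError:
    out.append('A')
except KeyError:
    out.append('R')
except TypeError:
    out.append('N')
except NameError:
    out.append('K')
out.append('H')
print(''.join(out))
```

Execution trace: 'K' (except NameError) → 'H' (after the try/except). Output: KH

Answer: KH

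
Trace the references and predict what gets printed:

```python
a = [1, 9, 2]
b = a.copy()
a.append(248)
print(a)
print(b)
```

Key concept: list.copy() creates independent copy.
Step by step:
`a = [1, 9, 2]` → a = [1, 9, 2]
`b = a.copy()` → b = [1, 9, 2]
`a.append(248)` → a = [1, 9, 2, 248]
`print(a)` → prints [1, 9, 2, 248]
`print(b)` → prints [1, 9, 2]

Answer:
[1, 9, 2, 248]
[1, 9, 2]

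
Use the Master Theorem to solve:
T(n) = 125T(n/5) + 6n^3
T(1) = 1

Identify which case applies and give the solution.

a=125, b=5, f(n)=6n^3. log_5(125) = 3. Since c=3 = 3, Case 2 applies: T(n) = Θ(n^log_b(a) · log n) = O(n^3 log n).

Answer: O(n^3 log n) - Case 2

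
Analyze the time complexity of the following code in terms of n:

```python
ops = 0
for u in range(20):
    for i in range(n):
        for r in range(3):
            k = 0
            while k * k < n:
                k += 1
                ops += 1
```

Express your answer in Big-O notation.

Each loop level contributes: 1 × n × 1 × √n. Multiplying the contributions gives O(n√n).

Answer: O(n√n)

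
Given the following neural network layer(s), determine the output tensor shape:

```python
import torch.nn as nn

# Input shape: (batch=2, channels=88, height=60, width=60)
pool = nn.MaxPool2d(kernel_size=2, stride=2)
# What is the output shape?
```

Input: (2, 88, 60, 60) -> Output: (2, 88, 30, 30)

Answer: (2, 88, 30, 30)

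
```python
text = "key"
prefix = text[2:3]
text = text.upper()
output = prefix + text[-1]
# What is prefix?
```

Trace:
`text = "key"` → text = 'key'
`prefix = text[2:3]` → prefix = 'y'
`text = text.upper()` → text = 'KEY'
`output = prefix + text[-1]` → output = 'yY'
So prefix = 'y'

Answer: 'y'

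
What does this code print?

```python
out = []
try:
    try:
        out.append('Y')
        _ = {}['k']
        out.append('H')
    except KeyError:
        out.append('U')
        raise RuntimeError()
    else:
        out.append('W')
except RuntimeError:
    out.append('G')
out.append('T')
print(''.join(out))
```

Execution trace: 'Y' (try body) → 'U' (except KeyError) → 'G' (outer except RuntimeError) → 'T' (after the try/except). Output: YUGT

Answer: YUGT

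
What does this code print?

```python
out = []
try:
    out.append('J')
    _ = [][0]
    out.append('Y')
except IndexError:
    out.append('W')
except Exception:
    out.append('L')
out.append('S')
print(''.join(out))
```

Execution trace: 'J' (try body) → 'W' (except IndexError) → 'S' (after the try/except). Output: JWS

Answer: JWS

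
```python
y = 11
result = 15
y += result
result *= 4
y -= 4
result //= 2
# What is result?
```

Trace:
`y = 11` → y = 11
`result = 15` → result = 15
`y += result` → y = 26
`result *= 4` → result = 60
`y -= 4` → y = 22
`result //= 2` → result = 30
So result = 30

Answer: 30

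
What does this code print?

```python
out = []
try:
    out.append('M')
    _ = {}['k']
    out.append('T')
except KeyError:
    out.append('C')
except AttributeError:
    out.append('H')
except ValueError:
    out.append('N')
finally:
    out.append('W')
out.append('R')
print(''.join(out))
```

Execution trace: 'M' (try body) → 'C' (except KeyError) → 'W' (finally) → 'R' (after the try/except). Output: MCWR

Answer: MCWR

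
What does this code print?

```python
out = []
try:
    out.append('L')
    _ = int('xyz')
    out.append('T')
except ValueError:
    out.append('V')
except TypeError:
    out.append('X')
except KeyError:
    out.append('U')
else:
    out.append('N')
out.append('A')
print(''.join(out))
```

Execution trace: 'L' (try body) → 'V' (except ValueError) → 'A' (after the try/except). Output: LVA

Answer: LVA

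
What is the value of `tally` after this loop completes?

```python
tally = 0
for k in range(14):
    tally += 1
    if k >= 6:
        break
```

Loop breaks when k reaches 6, tally is 7
`tally` takes the values: 0 → 1 → 2 → 3 → 4 → 5 → 6 → 7

Answer: 7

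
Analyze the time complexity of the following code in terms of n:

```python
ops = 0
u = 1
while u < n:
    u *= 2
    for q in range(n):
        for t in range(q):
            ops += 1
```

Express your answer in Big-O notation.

Each loop level contributes: log n × n × n. Multiplying the contributions gives O(n^2 log n).

Answer: O(n^2 log n)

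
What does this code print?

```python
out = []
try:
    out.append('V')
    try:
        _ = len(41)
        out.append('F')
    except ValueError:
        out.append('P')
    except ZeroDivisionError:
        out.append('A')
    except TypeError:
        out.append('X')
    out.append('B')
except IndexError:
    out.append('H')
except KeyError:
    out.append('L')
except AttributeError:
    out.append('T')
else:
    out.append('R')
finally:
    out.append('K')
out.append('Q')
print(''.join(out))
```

Execution trace: 'V' (try body) → 'X' (inner except TypeError) → 'B' (try body, no exception) → 'R' (else) → 'K' (finally) → 'Q' (after the try/except). Output: VXBRKQ

Answer: VXBRKQ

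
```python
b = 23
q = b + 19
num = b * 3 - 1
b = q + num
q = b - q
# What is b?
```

Trace:
`b = 23` → b = 23
`q = b + 19` → q = 42
`num = b * 3 - 1` → num = 68
`b = q + num` → b = 110
`q = b - q` → q = 68
So b = 110

Answer: 110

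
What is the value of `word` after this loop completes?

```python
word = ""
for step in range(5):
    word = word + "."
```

Repeat '.' 5 times
`word` takes the values: "" → "." → ".." → "..." → "...." → "....."

Answer: "....."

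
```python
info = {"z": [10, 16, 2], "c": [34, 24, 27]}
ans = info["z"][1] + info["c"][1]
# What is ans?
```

Trace:
`info = {"z": [10, 16, 2], "c": [34, 24, 27]}` → info = {'z': [10, 16, 2], 'c': [34, 24, 27]}
`ans = info["z"][1] + info["c"][1]` → ans = 40
So ans = 40

Answer: 40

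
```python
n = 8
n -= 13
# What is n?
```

Trace:
`n = 8` → n = 8
`n -= 13` → n = -5
So n = -5

Answer: -5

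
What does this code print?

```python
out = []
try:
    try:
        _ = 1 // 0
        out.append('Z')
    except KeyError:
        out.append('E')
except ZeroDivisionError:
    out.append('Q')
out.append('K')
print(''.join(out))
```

Execution trace: 'Q' (outer except ZeroDivisionError) → 'K' (after the try/except). Output: QK

Answer: QK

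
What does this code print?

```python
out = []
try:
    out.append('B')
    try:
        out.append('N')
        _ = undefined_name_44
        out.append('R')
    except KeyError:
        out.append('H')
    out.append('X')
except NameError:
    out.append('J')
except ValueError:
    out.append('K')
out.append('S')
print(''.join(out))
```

Execution trace: 'B' (try body) → 'N' (inner try body) → 'J' (except NameError) → 'S' (after the try/except). Output: BNJS

Answer: BNJS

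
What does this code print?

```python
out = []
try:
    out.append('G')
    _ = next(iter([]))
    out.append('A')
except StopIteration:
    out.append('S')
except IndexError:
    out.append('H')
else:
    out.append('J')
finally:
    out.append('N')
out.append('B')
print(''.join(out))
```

Execution trace: 'G' (try body) → 'S' (except StopIteration) → 'N' (finally) → 'B' (after the try/except). Output: GSNB

Answer: GSNB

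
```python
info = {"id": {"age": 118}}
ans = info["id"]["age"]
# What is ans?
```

Trace:
`info = {"id": {"age": 118}}` → info = {'id': {'age': 118}}
`ans = info["id"]["age"]` → ans = 118
So ans = 118

Answer: 118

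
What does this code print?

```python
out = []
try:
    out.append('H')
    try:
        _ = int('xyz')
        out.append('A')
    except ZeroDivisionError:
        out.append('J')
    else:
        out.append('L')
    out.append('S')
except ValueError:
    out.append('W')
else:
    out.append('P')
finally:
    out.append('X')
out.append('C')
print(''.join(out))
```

Execution trace: 'H' (try body) → 'W' (except ValueError) → 'X' (finally) → 'C' (after the try/except). Output: HWXC

Answer: HWXC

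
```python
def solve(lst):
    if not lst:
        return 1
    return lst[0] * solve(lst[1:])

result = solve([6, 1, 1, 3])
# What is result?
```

Product over [6, 1, 1, 3] = 6 * 1 * 1 * 3 = 18

Answer: 18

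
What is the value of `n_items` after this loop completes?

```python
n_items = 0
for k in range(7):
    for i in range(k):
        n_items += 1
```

Triangle number: 0+1+2+...+6
`n_items` takes the values: 0 → 1 → 2 → 3 → 4 → 5 → 6 → 7 → 8 → 9 → 10 → 11 → 12 → 13 → 14 → 15 → 16 → 17 → 18 → 19 → 20 → 21

Answer: 21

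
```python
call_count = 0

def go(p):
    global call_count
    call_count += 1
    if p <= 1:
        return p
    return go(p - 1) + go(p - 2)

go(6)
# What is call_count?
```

Calls(p) = 1 + Calls(p-1) + Calls(p-2); Calls(0)=Calls(1)=1. For p=6 this gives 25.

Answer: 25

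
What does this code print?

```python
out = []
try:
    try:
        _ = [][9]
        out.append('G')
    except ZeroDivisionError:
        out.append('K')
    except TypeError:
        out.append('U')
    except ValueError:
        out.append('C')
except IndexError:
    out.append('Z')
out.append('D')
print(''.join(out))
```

Execution trace: 'Z' (outer except IndexError) → 'D' (after the try/except). Output: ZD

Answer: ZD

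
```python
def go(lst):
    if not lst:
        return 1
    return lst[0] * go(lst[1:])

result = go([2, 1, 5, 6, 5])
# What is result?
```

Product over [2, 1, 5, 6, 5] = 2 * 1 * 5 * 6 * 5 = 300

Answer: 300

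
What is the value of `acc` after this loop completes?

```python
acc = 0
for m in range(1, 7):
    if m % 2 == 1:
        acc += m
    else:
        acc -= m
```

Add odd, subtract even
`acc` takes the values: 0 → 1 → -1 → 2 → -2 → 3 → -3

Answer: -3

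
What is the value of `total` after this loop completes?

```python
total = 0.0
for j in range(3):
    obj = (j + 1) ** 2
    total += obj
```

Sum of squared losses 1² + 2² + ... + 3²
`total` takes the values: 0.0 → 1.0 → 5.0 → 14.0

Answer: 14.0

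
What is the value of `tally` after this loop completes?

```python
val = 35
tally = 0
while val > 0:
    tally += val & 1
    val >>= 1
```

Count set bits in 35 (binary: 0b100011)
`tally` takes the values: 0 → 1 → 2 → 3

Answer: 3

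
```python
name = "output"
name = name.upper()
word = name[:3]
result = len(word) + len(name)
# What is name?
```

Trace:
`name = "output"` → name = 'output'
`name = name.upper()` → name = 'OUTPUT'
`word = name[:3]` → word = 'OUT'
`result = len(word) + len(name)` → result = 9
So name = 'OUTPUT'

Answer: 'OUTPUT'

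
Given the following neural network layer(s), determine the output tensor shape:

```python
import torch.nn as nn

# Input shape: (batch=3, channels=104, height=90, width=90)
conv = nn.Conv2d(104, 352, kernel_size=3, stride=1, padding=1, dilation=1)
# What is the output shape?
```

Input: (3, 104, 90, 90) -> Output: (3, 352, 90, 90)

Answer: (3, 352, 90, 90)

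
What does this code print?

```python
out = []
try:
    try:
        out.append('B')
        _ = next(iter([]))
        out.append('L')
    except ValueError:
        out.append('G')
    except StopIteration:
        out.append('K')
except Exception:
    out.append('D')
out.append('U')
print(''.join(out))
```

Execution trace: 'B' (inner try body) → 'K' (inner except StopIteration) → 'U' (after the try/except). Output: BKU

Answer: BKU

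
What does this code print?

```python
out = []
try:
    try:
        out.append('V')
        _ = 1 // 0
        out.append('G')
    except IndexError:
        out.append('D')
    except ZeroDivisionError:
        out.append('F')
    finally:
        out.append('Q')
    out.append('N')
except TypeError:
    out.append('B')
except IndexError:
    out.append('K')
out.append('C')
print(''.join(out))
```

Execution trace: 'V' (inner try body) → 'F' (inner except ZeroDivisionError) → 'Q' (inner finally) → 'N' (try body, no exception) → 'C' (after the try/except). Output: VFQNC

Answer: VFQNC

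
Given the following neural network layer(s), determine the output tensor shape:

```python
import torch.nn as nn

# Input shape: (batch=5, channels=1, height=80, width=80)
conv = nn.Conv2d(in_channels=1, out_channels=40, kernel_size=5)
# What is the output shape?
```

Input: (5, 1, 80, 80) -> Output: (5, 40, 76, 76)

Answer: (5, 40, 76, 76)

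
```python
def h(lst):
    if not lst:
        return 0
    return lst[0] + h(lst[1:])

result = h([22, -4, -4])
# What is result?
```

22 + (-4) + (-4) + 0 = 14

Answer: 14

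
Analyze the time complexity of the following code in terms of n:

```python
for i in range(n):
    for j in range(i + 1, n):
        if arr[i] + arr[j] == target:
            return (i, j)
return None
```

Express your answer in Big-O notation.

This is Two sum brute force. Time complexity: O(n²).

Answer: O(n²)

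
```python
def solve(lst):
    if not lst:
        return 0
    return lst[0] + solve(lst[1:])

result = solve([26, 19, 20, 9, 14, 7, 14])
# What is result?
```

26 + 19 + 20 + 9 + 14 + 7 + 14 + 0 = 109

Answer: 109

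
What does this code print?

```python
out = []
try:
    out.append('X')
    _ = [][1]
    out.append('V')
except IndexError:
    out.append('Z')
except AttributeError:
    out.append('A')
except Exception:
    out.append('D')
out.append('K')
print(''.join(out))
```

Execution trace: 'X' (try body) → 'Z' (except IndexError) → 'K' (after the try/except). Output: XZK

Answer: XZK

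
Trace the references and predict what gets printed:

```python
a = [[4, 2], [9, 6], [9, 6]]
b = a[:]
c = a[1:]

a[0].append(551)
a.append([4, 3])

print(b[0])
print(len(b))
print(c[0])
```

Key concept: slice with nested mutation.
Step by step:
`a = [[4, 2], [9, 6], [9, 6]]` → a = [[4, 2], [9, 6], [9, 6]]
`b = a[:]` → b = [[4, 2], [9, 6], [9, 6]]
`c = a[1:]` → c = [[9, 6], [9, 6]]
`a[0].append(551)` → a = [[4, 2, 551], [9, 6], [9, 6]]; b = [[4, 2, 551], [9, 6], [9, 6]]
`a.append([4, 3])` → a = [[4, 2, 551], [9, 6], [9, 6], [4, 3]]
`print(b[0])` → prints [4, 2, 551]
`print(len(b))` → prints 3
`print(c[0])` → prints [9, 6]

Answer:
[4, 2, 551]
3
[9, 6]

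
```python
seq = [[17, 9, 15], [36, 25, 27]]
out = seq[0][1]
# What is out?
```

Trace:
`seq = [[17, 9, 15], [36, 25, 27]]` → seq = [[17, 9, 15], [36, 25, 27]]
`out = seq[0][1]` → out = 9
So out = 9

Answer: 9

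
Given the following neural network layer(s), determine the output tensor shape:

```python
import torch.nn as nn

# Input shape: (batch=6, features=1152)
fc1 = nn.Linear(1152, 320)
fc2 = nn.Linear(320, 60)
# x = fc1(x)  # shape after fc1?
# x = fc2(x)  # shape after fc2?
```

Input: (6, 1152) -> after fc1: (6, 320) -> Output: (6, 60)

Answer: (6, 60)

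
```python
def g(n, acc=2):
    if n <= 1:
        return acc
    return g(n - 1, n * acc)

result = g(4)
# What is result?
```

Accumulator trace (n, acc): (4, 2) -> (3, 8) -> (2, 24) -> (1, 48) -> return 48

Answer: 48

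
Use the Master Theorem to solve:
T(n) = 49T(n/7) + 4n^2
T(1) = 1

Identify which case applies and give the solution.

a=49, b=7, f(n)=4n^2. log_7(49) = 2. Since c=2 = 2, Case 2 applies: T(n) = Θ(n^log_b(a) · log n) = O(n^2 log n).

Answer: O(n^2 log n) - Case 2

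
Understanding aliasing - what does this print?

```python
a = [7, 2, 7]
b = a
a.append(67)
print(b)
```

Key concept: basic list aliasing.
Step by step:
`a = [7, 2, 7]` → a = [7, 2, 7]
`b = a` → b = [7, 2, 7] (same object as a)
`a.append(67)` → a = [7, 2, 7, 67] (same object as b); b = [7, 2, 7, 67] (same object as a)
`print(b)` → prints [7, 2, 7, 67]

Answer: [7, 2, 7, 67]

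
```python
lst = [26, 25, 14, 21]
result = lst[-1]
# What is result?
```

Trace:
`lst = [26, 25, 14, 21]` → lst = [26, 25, 14, 21]
`result = lst[-1]` → result = 21
So result = 21

Answer: 21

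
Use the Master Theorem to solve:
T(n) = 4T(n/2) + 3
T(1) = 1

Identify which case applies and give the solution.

a=4, b=2, f(n)=3. log_2(4) = 2. Since c=0 < 2, Case 1 applies: T(n) = Θ(n^log_b(a)) = O(n^2).

Answer: O(n^2) - Case 1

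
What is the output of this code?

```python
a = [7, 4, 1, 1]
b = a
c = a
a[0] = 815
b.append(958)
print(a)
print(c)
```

Key concept: multiple aliases.
Step by step:
`a = [7, 4, 1, 1]` → a = [7, 4, 1, 1]
`b = a` → b = [7, 4, 1, 1] (same object as a)
`c = a` → c = [7, 4, 1, 1] (same object as a, b)
`a[0] = 815` → a = [815, 4, 1, 1] (same object as b, c); b = [815, 4, 1, 1] (same object as a, c); c = [815, 4, 1, 1] (same object as a, b)
`b.append(958)` → a = [815, 4, 1, 1, 958] (same object as b, c); b = [815, 4, 1, 1, 958] (same object as a, c); c = [815, 4, 1, 1, 958] (same object as a, b)
`print(a)` → prints [815, 4, 1, 1, 958]
`print(c)` → prints [815, 4, 1, 1, 958]

Answer:
[815, 4, 1, 1, 958]
[815, 4, 1, 1, 958]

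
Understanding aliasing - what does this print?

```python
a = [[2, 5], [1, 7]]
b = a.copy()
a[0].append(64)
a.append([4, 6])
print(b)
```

Key concept: shallow copy with nested lists.
Step by step:
`a = [[2, 5], [1, 7]]` → a = [[2, 5], [1, 7]]
`b = a.copy()` → b = [[2, 5], [1, 7]]
`a[0].append(64)` → a = [[2, 5, 64], [1, 7]]; b = [[2, 5, 64], [1, 7]]
`a.append([4, 6])` → a = [[2, 5, 64], [1, 7], [4, 6]]
`print(b)` → prints [[2, 5, 64], [1, 7]]

Answer: [[2, 5, 64], [1, 7]]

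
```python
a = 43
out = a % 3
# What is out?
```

Trace:
`a = 43` → a = 43
`out = a % 3` → out = 1
So out = 1

Answer: 1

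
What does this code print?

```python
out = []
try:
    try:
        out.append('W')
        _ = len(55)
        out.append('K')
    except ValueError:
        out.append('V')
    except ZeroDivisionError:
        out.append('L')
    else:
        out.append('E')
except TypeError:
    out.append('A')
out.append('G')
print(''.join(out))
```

Execution trace: 'W' (try body) → 'A' (outer except TypeError) → 'G' (after the try/except). Output: WAG

Answer: WAG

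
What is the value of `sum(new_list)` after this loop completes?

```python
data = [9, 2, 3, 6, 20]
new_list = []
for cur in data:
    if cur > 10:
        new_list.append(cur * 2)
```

Sum of doubled values > 10
`new_list` takes the values: [] → [40]
So `sum(new_list)` = 40

Answer: 40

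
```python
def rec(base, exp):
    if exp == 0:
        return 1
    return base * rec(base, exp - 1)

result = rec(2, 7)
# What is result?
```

rec(2, 7) = 2 * 2 * 2 * 2 * 2 * 2 * 2 = 128

Answer: 128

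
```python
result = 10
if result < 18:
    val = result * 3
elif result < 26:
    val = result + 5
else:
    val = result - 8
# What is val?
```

Trace:
`result = 10` → result = 10
`if result < 18: ...` → result < 18 is True → val = 30
So val = 30

Answer: 30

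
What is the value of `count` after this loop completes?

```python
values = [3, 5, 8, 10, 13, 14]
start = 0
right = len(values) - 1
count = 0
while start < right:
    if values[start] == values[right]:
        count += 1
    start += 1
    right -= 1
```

Count matching pairs from ends
`count` takes the values: 0

Answer: 0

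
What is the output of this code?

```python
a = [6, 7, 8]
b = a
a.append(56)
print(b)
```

Key concept: basic list aliasing.
Step by step:
`a = [6, 7, 8]` → a = [6, 7, 8]
`b = a` → b = [6, 7, 8] (same object as a)
`a.append(56)` → a = [6, 7, 8, 56] (same object as b); b = [6, 7, 8, 56] (same object as a)
`print(b)` → prints [6, 7, 8, 56]

Answer: [6, 7, 8, 56]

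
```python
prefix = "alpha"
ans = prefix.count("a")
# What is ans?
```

Trace:
`prefix = "alpha"` → prefix = 'alpha'
`ans = prefix.count("a")` → ans = 2
So ans = 2

Answer: 2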